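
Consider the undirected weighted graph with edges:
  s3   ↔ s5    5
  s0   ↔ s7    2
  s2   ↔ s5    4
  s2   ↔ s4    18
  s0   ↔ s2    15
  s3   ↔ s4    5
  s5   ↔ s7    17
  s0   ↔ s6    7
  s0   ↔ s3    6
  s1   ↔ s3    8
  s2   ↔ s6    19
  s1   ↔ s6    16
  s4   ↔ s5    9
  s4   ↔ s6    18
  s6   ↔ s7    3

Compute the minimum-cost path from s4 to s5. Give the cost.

9

Comparing a few candidate routes:
s4 → s5: 9
s4 → s2 → s5: 18 + 4 = 22
s4 → s3 → s5: 5 + 5 = 10
s4 → s3 → s0 → s7 → s5: 5 + 6 + 2 + 17 = 30
Shortest: 9.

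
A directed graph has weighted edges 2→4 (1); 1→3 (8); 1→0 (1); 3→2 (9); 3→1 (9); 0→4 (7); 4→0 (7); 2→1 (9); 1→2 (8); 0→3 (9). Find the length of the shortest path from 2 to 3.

Routes from 2 to 3:
2→1→0→3: 9 + 1 + 9 = 19
2→1→3: 9 + 8 = 17
2→4→0→3: 1 + 7 + 9 = 17
Best route has total 17.

17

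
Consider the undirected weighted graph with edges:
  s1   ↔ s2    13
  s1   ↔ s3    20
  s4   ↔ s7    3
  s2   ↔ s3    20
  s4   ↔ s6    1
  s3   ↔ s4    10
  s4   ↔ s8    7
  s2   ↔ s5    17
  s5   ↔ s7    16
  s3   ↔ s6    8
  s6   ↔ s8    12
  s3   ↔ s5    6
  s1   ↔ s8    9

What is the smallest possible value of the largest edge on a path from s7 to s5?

8

Comparing a few candidate routes:
s7 → s5: max(16) = 16
s7 → s4 → s6 → s3 → s5: max(3, 1, 8, 6) = 8
s7 → s4 → s3 → s5: max(3, 10, 6) = 10
s7 → s4 → s8 → s6 → s3 → s5: max(3, 7, 12, 8, 6) = 12
s7 → s4 → s8 → s1 → s2 → s5: max(3, 7, 9, 13, 17) = 17
s7 → s4 → s6 → s8 → s1 → s2 → s5: max(3, 1, 12, 9, 13, 17) = 17
Smallest bottleneck: 8.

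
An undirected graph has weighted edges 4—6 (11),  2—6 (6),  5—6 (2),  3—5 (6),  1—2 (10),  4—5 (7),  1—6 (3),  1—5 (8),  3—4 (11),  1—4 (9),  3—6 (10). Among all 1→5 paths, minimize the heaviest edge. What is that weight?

Comparing a few candidate routes:
1-5: max(8) = 8
1-6-3-5: max(3, 10, 6) = 10
1-6-5: max(3, 2) = 3
1-2-6-5: max(10, 6, 2) = 10
1-2-6-3-5: max(10, 6, 10, 6) = 10
1-4-5: max(9, 7) = 9
The minimum achievable maximum is 3.

3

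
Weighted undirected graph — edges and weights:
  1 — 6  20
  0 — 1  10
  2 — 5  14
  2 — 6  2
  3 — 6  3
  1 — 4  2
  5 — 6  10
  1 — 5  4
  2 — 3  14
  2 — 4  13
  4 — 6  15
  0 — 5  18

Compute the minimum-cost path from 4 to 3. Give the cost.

18

Comparing a few candidate routes:
4 - 1 - 5 - 6 - 3: 2 + 4 + 10 + 3 = 19
4 - 1 - 6 - 3: 2 + 20 + 3 = 25
4 - 2 - 6 - 3: 13 + 2 + 3 = 18
4 - 6 - 3: 15 + 3 = 18
Best route has total 18.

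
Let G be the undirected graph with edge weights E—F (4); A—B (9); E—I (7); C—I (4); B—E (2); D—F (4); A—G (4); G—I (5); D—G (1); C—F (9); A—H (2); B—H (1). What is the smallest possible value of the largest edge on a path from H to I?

Some routes from H to I:
H - B - A - G - I: max(1, 9, 4, 5) = 9
H - A - G - D - F - E - I: max(2, 4, 1, 4, 4, 7) = 7
H - A - G - I: max(2, 4, 5) = 5
H - B - E - F - D - G - I: max(1, 2, 4, 4, 1, 5) = 5
H - B - E - I: max(1, 2, 7) = 7
The minimum achievable maximum is 5.

5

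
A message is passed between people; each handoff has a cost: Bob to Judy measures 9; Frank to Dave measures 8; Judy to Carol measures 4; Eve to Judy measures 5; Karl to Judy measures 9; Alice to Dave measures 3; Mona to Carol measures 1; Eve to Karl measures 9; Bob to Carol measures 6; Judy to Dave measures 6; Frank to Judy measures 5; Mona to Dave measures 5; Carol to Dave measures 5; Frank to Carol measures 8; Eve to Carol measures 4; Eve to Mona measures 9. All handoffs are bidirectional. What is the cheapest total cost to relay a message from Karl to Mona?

Comparing a few candidate routes:
Karl-Judy-Carol-Mona: 9 + 4 + 1 = 14
Karl-Eve-Mona: 9 + 9 = 18
Karl-Judy-Eve-Carol-Mona: 9 + 5 + 4 + 1 = 19
Karl-Eve-Carol-Mona: 9 + 4 + 1 = 14
Karl-Judy-Dave-Mona: 9 + 6 + 5 = 20
Karl-Eve-Judy-Carol-Mona: 9 + 5 + 4 + 1 = 19
Best route has total 14.

14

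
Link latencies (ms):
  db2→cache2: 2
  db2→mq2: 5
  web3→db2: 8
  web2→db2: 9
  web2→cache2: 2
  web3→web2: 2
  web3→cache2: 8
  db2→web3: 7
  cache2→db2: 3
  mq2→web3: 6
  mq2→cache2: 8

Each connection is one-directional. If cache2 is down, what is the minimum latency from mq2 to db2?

14

Paths from mq2 to db2 avoiding cache2:
mq2 -> web3 -> web2 -> db2: 6 + 2 + 9 = 17
mq2 -> web3 -> db2: 6 + 8 = 14
The minimum is 14 ms.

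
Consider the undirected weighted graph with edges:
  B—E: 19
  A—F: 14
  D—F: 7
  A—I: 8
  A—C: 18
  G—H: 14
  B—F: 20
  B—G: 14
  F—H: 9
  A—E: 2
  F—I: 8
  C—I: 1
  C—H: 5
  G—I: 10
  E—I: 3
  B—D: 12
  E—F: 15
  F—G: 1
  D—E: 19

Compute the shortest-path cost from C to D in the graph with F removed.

A few of the C→D routes:
C-I-E-B-D: 1 + 3 + 19 + 12 = 35
C-I-E-D: 1 + 3 + 19 = 23
C-I-G-B-D: 1 + 10 + 14 + 12 = 37
C-I-A-E-D: 1 + 8 + 2 + 19 = 30
C-A-E-D: 18 + 2 + 19 = 39
Best route has total 23.

23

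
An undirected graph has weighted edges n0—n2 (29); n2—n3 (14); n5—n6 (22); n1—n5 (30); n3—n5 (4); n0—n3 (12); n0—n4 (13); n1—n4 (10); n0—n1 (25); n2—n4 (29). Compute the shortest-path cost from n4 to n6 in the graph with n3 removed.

62

Routes from n4 to n6 avoiding n3:
n4-n1-n5-n6: 10 + 30 + 22 = 62
n4-n2-n0-n1-n5-n6: 29 + 29 + 25 + 30 + 22 = 135
n4-n0-n1-n5-n6: 13 + 25 + 30 + 22 = 90
The minimum is 62.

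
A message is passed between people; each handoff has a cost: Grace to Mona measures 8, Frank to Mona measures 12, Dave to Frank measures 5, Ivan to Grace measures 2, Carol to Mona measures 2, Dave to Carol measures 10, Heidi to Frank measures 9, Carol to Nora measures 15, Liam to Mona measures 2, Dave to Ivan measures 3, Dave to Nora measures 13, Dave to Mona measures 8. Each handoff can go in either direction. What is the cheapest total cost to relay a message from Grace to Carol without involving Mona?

15

Routes from Grace to Carol avoiding Mona:
Grace -> Ivan -> Dave -> Nora -> Carol: 2 + 3 + 13 + 15 = 33
Grace -> Ivan -> Dave -> Carol: 2 + 3 + 10 = 15
Shortest: 15.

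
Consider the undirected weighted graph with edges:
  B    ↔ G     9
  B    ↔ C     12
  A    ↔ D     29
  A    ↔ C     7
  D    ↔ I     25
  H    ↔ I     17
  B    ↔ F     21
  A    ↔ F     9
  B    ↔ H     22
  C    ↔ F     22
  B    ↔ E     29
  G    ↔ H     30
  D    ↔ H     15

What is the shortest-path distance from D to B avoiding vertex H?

48

Candidate routes:
D -> A -> C -> F -> B: 29 + 7 + 22 + 21 = 79
D -> A -> F -> C -> B: 29 + 9 + 22 + 12 = 72
D -> A -> C -> B: 29 + 7 + 12 = 48
D -> A -> F -> B: 29 + 9 + 21 = 59
Best route has total 48.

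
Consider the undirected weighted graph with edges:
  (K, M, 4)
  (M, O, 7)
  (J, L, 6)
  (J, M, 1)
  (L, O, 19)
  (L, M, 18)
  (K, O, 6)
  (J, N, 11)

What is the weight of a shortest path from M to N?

12

Comparing a few candidate routes:
M-J-N: 1 + 11 = 12
M-O-L-J-N: 7 + 19 + 6 + 11 = 43
M-L-J-N: 18 + 6 + 11 = 35
The minimum is 12.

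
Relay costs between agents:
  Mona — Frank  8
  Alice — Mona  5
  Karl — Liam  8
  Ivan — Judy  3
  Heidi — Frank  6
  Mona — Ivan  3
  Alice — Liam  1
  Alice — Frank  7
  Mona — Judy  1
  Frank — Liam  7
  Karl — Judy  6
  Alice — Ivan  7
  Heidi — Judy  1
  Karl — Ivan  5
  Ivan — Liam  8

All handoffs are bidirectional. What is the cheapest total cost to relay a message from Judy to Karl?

6

Some routes from Judy to Karl:
Judy -> Ivan -> Karl: 3 + 5 = 8
Judy -> Karl: 6
Judy -> Mona -> Ivan -> Karl: 1 + 3 + 5 = 9
Judy -> Mona -> Alice -> Liam -> Karl: 1 + 5 + 1 + 8 = 15
The minimum is 6.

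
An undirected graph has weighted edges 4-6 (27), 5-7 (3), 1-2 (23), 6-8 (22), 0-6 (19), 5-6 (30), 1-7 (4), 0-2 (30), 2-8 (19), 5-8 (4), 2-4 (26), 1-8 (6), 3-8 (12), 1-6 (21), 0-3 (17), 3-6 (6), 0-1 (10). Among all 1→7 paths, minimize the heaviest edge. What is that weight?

Comparing a few candidate routes:
1 - 0 - 3 - 8 - 5 - 7: max(10, 17, 12, 4, 3) = 17
1 - 0 - 6 - 3 - 8 - 5 - 7: max(10, 19, 6, 12, 4, 3) = 19
1 - 8 - 5 - 7: max(6, 4, 3) = 6
1 - 7: max(4) = 4
1 - 6 - 3 - 8 - 5 - 7: max(21, 6, 12, 4, 3) = 21
1 - 6 - 0 - 3 - 8 - 5 - 7: max(21, 19, 17, 12, 4, 3) = 21
Best route has worst link 4.

4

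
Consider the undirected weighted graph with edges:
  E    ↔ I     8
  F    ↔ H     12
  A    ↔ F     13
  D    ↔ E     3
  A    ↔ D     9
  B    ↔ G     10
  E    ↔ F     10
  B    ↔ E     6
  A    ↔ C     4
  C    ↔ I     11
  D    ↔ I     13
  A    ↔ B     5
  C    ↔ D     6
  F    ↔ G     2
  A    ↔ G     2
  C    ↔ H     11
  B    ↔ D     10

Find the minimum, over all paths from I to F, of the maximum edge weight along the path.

Comparing a few candidate routes:
I → E → D → A → G → F: max(8, 3, 9, 2, 2) = 9
I → E → B → D → A → G → F: max(8, 6, 10, 9, 2, 2) = 10
I → E → B → A → G → F: max(8, 6, 5, 2, 2) = 8
I → E → D → C → A → G → F: max(8, 3, 6, 4, 2, 2) = 8
Smallest bottleneck: 8.

8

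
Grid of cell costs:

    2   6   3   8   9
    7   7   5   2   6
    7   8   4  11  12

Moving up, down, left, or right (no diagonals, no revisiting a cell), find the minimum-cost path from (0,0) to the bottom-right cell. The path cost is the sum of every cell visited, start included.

Path r0c0 → r0c1 → r0c2 → r1c2 → r1c3 → r1c4 → r2c4: 2 + 6 + 3 + 5 + 2 + 6 + 12 = 36.

36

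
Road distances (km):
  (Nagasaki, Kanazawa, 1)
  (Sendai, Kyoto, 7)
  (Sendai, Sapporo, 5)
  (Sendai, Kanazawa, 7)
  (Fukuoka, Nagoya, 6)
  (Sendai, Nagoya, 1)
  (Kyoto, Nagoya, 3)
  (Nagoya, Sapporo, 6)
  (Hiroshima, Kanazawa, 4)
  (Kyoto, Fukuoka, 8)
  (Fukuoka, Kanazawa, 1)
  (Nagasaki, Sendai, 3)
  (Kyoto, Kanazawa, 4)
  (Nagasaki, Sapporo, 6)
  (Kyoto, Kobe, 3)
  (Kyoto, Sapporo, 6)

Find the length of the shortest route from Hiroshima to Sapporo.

Comparing a few candidate routes:
Hiroshima - Kanazawa - Sendai - Sapporo: 4 + 7 + 5 = 16
Hiroshima - Kanazawa - Nagasaki - Sendai - Nagoya - Sapporo: 4 + 1 + 3 + 1 + 6 = 15
Hiroshima - Kanazawa - Nagasaki - Sendai - Sapporo: 4 + 1 + 3 + 5 = 13
Hiroshima - Kanazawa - Nagasaki - Sapporo: 4 + 1 + 6 = 11
Hiroshima - Kanazawa - Kyoto - Sapporo: 4 + 4 + 6 = 14
Best route has total 11 km.

11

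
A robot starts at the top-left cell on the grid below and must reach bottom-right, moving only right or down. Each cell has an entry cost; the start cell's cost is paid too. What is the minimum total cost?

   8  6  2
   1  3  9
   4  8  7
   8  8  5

Take r0c0 -> r1c0 -> r1c1 -> r2c1 -> r2c2 -> r3c2 for a total of 8 + 1 + 3 + 8 + 7 + 5 = 32.
For comparison, the top-then-right route costs 37.

32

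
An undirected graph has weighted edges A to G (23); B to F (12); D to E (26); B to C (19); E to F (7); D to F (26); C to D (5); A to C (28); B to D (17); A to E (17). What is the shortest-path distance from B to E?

A few of the B→E routes:
B - D - F - E: 17 + 26 + 7 = 50
B - F - E: 12 + 7 = 19
B - C - D - E: 19 + 5 + 26 = 50
B - D - E: 17 + 26 = 43
Shortest: 19.

19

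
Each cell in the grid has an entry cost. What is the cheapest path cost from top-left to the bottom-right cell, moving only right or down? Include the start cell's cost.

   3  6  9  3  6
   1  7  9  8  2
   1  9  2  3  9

28

Cheapest: r0c0 → r1c0 → r2c0 → r2c1 → r2c2 → r2c3 → r2c4
  3 + 1 + 1 + 9 + 2 + 3 + 9 = 28
(Top row then right column would cost 38.)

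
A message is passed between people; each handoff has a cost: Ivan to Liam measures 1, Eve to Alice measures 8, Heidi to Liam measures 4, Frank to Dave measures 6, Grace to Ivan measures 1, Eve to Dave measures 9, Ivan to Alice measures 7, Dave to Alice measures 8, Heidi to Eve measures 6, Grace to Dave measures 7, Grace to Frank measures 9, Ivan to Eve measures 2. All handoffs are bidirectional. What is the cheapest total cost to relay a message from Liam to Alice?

8

A few of the Liam→Alice routes:
Liam - Ivan - Grace - Dave - Alice: 1 + 1 + 7 + 8 = 17
Liam - Heidi - Eve - Ivan - Alice: 4 + 6 + 2 + 7 = 19
Liam - Heidi - Eve - Alice: 4 + 6 + 8 = 18
Liam - Ivan - Eve - Dave - Alice: 1 + 2 + 9 + 8 = 20
Liam - Ivan - Eve - Alice: 1 + 2 + 8 = 11
Liam - Ivan - Alice: 1 + 7 = 8
The minimum is 8.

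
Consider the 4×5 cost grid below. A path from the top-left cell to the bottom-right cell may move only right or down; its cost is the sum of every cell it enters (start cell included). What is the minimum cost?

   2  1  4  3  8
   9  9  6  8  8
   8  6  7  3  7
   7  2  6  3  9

Take r0c0 r0c1 r0c2 r0c3 r1c3 r2c3 r3c3 r3c4 for a total of 2 + 1 + 4 + 3 + 8 + 3 + 3 + 9 = 33.
(Top row then right column would cost 42.)

33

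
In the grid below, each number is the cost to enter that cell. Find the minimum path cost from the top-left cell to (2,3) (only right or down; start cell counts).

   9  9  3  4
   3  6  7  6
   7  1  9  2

Cheapest: [0,0] [1,0] [1,1] [2,1] [2,2] [2,3]
  9 + 3 + 6 + 1 + 9 + 2 = 30
(Top row then right column would cost 33.)

30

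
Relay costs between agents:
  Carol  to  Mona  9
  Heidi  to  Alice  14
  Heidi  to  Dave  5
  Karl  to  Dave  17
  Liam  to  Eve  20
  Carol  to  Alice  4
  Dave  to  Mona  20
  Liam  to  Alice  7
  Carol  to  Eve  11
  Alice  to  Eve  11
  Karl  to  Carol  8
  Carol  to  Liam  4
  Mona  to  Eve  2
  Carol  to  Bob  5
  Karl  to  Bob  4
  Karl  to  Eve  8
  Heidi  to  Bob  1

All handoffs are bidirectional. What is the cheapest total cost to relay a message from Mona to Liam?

Comparing a few candidate routes:
Mona - Carol - Alice - Liam: 9 + 4 + 7 = 20
Mona - Eve - Carol - Liam: 2 + 11 + 4 = 17
Mona - Eve - Alice - Liam: 2 + 11 + 7 = 20
Mona - Carol - Liam: 9 + 4 = 13
The minimum is 13.

13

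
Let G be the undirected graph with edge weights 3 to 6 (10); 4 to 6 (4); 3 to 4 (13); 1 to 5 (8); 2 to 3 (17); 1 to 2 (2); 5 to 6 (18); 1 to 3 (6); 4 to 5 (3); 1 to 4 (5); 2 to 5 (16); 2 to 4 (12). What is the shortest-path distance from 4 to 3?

11

Some routes from 4 to 3:
4-1-3: 5 + 6 = 11
4-3: 13
4-6-3: 4 + 10 = 14
4-5-1-3: 3 + 8 + 6 = 17
Best route has total 11.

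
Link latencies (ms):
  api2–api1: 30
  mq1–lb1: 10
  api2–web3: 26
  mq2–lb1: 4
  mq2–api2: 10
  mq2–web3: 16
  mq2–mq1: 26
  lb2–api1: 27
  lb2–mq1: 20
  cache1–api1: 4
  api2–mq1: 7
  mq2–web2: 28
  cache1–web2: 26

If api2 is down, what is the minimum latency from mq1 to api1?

Paths from mq1 to api1 avoiding api2:
mq1 -> lb2 -> api1: 20 + 27 = 47
mq1 -> mq2 -> web2 -> cache1 -> api1: 26 + 28 + 26 + 4 = 84
mq1 -> lb1 -> mq2 -> web2 -> cache1 -> api1: 10 + 4 + 28 + 26 + 4 = 72
The minimum is 47 ms.

47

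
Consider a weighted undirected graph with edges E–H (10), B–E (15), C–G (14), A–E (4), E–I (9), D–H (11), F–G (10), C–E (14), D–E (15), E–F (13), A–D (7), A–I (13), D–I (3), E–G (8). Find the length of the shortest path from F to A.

17

A few of the F→A routes:
F - E - A: 13 + 4 = 17
F - E - D - A: 13 + 15 + 7 = 35
F - E - I - D - A: 13 + 9 + 3 + 7 = 32
F - G - E - A: 10 + 8 + 4 = 22
Best route has total 17.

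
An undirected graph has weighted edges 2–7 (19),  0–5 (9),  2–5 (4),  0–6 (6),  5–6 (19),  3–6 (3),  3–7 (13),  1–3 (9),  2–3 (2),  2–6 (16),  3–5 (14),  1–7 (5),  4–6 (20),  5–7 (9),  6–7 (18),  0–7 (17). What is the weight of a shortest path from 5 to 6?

9

A few of the 5→6 routes:
5 - 2 - 3 - 6: 4 + 2 + 3 = 9
5 - 0 - 6: 9 + 6 = 15
5 - 3 - 6: 14 + 3 = 17
Shortest: 9.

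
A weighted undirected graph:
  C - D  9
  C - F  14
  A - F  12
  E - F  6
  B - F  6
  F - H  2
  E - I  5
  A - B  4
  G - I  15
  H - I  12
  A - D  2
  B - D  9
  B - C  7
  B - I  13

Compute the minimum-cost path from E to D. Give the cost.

18

Comparing a few candidate routes:
E-F-B-A-D: 6 + 6 + 4 + 2 = 18
E-F-B-D: 6 + 6 + 9 = 21
E-I-B-D: 5 + 13 + 9 = 27
E-I-B-A-D: 5 + 13 + 4 + 2 = 24
E-F-A-D: 6 + 12 + 2 = 20
Shortest: 18.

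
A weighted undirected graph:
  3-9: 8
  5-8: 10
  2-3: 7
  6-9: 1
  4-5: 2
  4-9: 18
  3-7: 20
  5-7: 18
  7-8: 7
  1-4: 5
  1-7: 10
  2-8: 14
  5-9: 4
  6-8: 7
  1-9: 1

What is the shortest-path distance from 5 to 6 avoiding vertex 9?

Paths from 5 to 6 avoiding 9:
5 - 4 - 1 - 7 - 3 - 2 - 8 - 6: 2 + 5 + 10 + 20 + 7 + 14 + 7 = 65
5 - 8 - 6: 10 + 7 = 17
5 - 7 - 3 - 2 - 8 - 6: 18 + 20 + 7 + 14 + 7 = 66
5 - 4 - 1 - 7 - 8 - 6: 2 + 5 + 10 + 7 + 7 = 31
5 - 7 - 8 - 6: 18 + 7 + 7 = 32
The minimum is 17.

17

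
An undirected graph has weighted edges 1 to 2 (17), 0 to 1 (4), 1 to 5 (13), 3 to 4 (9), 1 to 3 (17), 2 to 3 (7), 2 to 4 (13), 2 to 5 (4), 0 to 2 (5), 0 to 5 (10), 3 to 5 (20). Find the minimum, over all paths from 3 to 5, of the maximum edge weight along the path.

Checking several routes:
3 - 2 - 5: max(7, 4) = 7
3 - 4 - 2 - 0 - 1 - 5: max(9, 13, 5, 4, 13) = 13
3 - 2 - 0 - 1 - 5: max(7, 5, 4, 13) = 13
3 - 2 - 0 - 5: max(7, 5, 10) = 10
3 - 4 - 2 - 0 - 5: max(9, 13, 5, 10) = 13
Smallest bottleneck: 7.

7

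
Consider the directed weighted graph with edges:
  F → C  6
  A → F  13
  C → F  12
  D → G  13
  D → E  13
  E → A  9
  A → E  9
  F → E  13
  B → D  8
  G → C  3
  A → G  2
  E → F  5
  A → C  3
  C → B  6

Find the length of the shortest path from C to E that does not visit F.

27

Candidate routes:
C-B-D-E: 6 + 8 + 13 = 27
Shortest: 27.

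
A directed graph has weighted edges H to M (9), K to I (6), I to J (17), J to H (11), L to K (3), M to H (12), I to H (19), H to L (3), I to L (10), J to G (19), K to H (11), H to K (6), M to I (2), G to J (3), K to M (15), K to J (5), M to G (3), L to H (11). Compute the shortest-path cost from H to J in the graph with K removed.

15

Routes from H to J avoiding K:
H-M-G-J: 9 + 3 + 3 = 15
H-M-I-J: 9 + 2 + 17 = 28
Best route has total 15.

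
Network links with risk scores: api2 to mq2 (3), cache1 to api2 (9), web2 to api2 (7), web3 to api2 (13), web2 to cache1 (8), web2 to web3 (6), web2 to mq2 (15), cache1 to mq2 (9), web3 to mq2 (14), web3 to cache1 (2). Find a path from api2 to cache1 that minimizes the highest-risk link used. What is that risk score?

Checking several routes:
api2 - web2 - web3 - cache1: max(7, 6, 2) = 7
api2 - web2 - cache1: max(7, 8) = 8
api2 - cache1: max(9) = 9
The minimum achievable maximum is 7.

7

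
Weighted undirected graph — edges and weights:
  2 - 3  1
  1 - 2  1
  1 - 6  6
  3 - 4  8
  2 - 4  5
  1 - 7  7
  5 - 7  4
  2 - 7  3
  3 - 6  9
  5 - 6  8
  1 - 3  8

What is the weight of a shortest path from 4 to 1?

Some routes from 4 to 1:
4 → 2 → 3 → 1: 5 + 1 + 8 = 14
4 → 2 → 7 → 1: 5 + 3 + 7 = 15
4 → 3 → 2 → 1: 8 + 1 + 1 = 10
4 → 2 → 1: 5 + 1 = 6
4 → 3 → 1: 8 + 8 = 16
Shortest: 6.

6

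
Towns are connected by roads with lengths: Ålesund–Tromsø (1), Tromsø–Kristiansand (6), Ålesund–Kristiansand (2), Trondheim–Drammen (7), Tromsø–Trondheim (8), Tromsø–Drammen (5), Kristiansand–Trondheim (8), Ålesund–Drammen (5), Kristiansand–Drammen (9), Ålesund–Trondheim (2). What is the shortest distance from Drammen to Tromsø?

Checking several routes:
Drammen→Ålesund→Tromsø: 5 + 1 = 6
Drammen→Trondheim→Ålesund→Tromsø: 7 + 2 + 1 = 10
Drammen→Ålesund→Kristiansand→Tromsø: 5 + 2 + 6 = 13
Drammen→Kristiansand→Ålesund→Tromsø: 9 + 2 + 1 = 12
Drammen→Tromsø: 5
The minimum is 5.

5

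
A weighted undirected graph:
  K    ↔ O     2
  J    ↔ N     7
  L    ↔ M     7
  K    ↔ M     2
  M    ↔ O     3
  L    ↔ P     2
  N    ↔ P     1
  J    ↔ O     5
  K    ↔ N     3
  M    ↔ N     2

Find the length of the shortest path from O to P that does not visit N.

12

Candidate routes:
O-K-M-L-P: 2 + 2 + 7 + 2 = 13
O-M-L-P: 3 + 7 + 2 = 12
Shortest: 12.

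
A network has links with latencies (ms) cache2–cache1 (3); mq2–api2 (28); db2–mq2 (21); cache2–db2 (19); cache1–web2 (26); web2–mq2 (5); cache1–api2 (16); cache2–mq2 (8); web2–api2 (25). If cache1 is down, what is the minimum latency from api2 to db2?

Routes from api2 to db2 avoiding cache1:
api2 → mq2 → db2: 28 + 21 = 49
api2 → web2 → mq2 → cache2 → db2: 25 + 5 + 8 + 19 = 57
api2 → web2 → mq2 → db2: 25 + 5 + 21 = 51
api2 → mq2 → cache2 → db2: 28 + 8 + 19 = 55
Best route has total 49 ms.

49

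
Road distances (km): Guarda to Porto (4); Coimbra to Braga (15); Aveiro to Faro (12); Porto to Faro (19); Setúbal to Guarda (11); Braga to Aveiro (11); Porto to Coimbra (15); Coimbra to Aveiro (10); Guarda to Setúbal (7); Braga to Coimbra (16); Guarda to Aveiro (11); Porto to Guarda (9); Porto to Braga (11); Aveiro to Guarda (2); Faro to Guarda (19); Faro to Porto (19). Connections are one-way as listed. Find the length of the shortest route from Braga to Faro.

Checking several routes:
Braga - Aveiro - Faro: 11 + 12 = 23
Braga - Aveiro - Guarda - Porto - Faro: 11 + 2 + 4 + 19 = 36
Braga - Coimbra - Aveiro - Faro: 16 + 10 + 12 = 38
Shortest: 23 km.

23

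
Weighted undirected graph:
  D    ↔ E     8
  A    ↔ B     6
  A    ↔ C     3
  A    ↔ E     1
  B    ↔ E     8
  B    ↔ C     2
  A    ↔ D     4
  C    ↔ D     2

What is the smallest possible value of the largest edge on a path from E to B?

Some routes from E to B:
E-A-C-B: max(1, 3, 2) = 3
E-A-D-C-B: max(1, 4, 2, 2) = 4
E-A-B: max(1, 6) = 6
Best route has worst link 3.

3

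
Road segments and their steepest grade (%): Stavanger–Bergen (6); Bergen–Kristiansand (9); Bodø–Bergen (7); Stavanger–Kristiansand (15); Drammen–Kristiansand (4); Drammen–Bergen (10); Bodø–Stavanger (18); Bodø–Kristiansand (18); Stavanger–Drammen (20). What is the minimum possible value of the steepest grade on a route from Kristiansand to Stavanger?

9

Comparing a few candidate routes:
Kristiansand → Drammen → Bergen → Stavanger: max(4, 10, 6) = 10
Kristiansand → Stavanger: max(15) = 15
Kristiansand → Bergen → Stavanger: max(9, 6) = 9
Kristiansand → Bergen → Bodø → Stavanger: max(9, 7, 18) = 18
Kristiansand → Drammen → Bergen → Bodø → Stavanger: max(4, 10, 7, 18) = 18
Smallest bottleneck: 9%.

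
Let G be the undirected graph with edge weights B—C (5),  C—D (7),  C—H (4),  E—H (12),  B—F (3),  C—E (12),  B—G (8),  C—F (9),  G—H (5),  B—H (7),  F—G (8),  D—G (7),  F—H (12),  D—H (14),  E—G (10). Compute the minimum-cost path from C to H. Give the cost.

4

Some routes from C to H:
C-H: 4
C-B-F-H: 5 + 3 + 12 = 20
C-B-G-H: 5 + 8 + 5 = 18
C-B-H: 5 + 7 = 12
C-D-G-H: 7 + 7 + 5 = 19
C-F-B-H: 9 + 3 + 7 = 19
The minimum is 4.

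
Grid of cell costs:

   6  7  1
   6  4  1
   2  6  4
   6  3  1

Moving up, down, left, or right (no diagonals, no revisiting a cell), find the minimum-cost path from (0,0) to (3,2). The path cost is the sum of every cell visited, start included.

20

One optimal route is r0c0 → r0c1 → r0c2 → r1c2 → r2c2 → r3c2.
Its cost is 6 + 7 + 1 + 1 + 4 + 1 = 20.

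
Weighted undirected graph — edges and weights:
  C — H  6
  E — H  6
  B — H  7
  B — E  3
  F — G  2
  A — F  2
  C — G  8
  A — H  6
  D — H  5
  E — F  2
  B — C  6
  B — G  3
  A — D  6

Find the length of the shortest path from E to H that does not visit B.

Candidate routes:
E -> F -> G -> C -> H: 2 + 2 + 8 + 6 = 18
E -> F -> A -> D -> H: 2 + 2 + 6 + 5 = 15
E -> H: 6
E -> F -> A -> H: 2 + 2 + 6 = 10
Best route has total 6.

6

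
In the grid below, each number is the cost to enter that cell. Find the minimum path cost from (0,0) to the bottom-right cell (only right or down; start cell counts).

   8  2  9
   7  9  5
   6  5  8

Best path: (0,0) (0,1) (0,2) (1,2) (2,2)
Cost: 8 + 2 + 9 + 5 + 8 = 32

32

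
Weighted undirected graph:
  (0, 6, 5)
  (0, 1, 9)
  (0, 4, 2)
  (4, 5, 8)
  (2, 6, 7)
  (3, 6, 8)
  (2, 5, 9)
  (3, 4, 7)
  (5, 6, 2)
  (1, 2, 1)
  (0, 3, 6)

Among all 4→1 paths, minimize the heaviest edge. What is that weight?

A few of the 4→1 routes:
4→0→6→2→1: max(2, 5, 7, 1) = 7
4→5→6→2→1: max(8, 2, 7, 1) = 8
4→3→6→2→1: max(7, 8, 7, 1) = 8
4→0→3→6→2→1: max(2, 6, 8, 7, 1) = 8
4→3→0→6→2→1: max(7, 6, 5, 7, 1) = 7
Smallest bottleneck: 7.

7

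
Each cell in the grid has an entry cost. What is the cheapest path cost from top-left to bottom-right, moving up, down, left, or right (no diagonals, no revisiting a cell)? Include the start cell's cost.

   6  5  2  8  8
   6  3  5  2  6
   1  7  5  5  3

28

Path (0,0) -> (0,1) -> (0,2) -> (1,2) -> (1,3) -> (2,3) -> (2,4): 6 + 5 + 2 + 5 + 2 + 5 + 3 = 28.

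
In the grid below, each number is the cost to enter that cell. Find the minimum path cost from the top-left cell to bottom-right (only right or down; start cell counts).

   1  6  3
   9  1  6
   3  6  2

One optimal route is [0,0] → [0,1] → [1,1] → [1,2] → [2,2].
Its cost is 1 + 6 + 1 + 6 + 2 = 16.

16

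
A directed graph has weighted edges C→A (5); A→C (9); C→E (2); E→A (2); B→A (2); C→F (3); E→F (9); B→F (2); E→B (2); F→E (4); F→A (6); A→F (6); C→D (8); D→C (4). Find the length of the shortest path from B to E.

6

A few of the B→E routes:
B → A → F → E: 2 + 6 + 4 = 12
B → F → E: 2 + 4 = 6
B → A → C → E: 2 + 9 + 2 = 13
Best route has total 6.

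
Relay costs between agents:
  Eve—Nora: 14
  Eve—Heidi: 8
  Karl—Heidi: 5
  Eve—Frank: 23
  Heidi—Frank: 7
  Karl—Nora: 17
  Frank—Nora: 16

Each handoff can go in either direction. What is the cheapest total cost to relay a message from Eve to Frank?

Paths from Eve to Frank:
Eve→Nora→Frank: 14 + 16 = 30
Eve→Heidi→Frank: 8 + 7 = 15
Eve→Frank: 23
Eve→Heidi→Karl→Nora→Frank: 8 + 5 + 17 + 16 = 46
Eve→Nora→Karl→Heidi→Frank: 14 + 17 + 5 + 7 = 43
The minimum is 15.

15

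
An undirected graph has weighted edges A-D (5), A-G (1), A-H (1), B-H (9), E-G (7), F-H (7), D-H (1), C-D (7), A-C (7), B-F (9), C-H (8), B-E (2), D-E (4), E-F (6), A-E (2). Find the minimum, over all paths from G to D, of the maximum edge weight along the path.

1

Some routes from G to D:
G - A - C - D: max(1, 7, 7) = 7
G - A - H - D: max(1, 1, 1) = 1
G - A - H - F - E - D: max(1, 1, 7, 6, 4) = 7
G - A - D: max(1, 5) = 5
G - A - E - D: max(1, 2, 4) = 4
The minimum achievable maximum is 1.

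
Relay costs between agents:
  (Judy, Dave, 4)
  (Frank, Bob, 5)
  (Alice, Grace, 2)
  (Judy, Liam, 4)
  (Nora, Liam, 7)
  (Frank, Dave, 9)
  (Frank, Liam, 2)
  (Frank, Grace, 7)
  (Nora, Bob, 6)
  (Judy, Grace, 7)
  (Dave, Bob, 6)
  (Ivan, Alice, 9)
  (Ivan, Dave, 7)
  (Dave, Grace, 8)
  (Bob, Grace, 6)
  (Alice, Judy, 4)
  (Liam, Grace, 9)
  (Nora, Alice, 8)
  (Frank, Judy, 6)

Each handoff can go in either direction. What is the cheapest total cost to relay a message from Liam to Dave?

Checking several routes:
Liam -> Frank -> Bob -> Dave: 2 + 5 + 6 = 13
Liam -> Judy -> Dave: 4 + 4 = 8
Liam -> Grace -> Dave: 9 + 8 = 17
Liam -> Frank -> Dave: 2 + 9 = 11
Liam -> Frank -> Judy -> Dave: 2 + 6 + 4 = 12
Shortest: 8.

8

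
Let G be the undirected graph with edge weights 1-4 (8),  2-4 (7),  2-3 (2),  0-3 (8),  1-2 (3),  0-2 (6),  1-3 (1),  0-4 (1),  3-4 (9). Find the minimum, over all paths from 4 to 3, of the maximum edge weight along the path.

Checking several routes:
4-2-1-3: max(7, 3, 1) = 7
4-0-2-3: max(1, 6, 2) = 6
4-0-2-1-3: max(1, 6, 3, 1) = 6
Smallest bottleneck: 6.

6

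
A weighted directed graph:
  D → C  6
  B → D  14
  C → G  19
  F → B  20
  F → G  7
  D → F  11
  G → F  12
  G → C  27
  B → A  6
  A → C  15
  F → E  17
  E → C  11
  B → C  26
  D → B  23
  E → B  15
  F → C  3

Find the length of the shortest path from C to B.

Paths from C to B:
C → G → F → B: 19 + 12 + 20 = 51
C → G → F → E → B: 19 + 12 + 17 + 15 = 63
Best route has total 51.

51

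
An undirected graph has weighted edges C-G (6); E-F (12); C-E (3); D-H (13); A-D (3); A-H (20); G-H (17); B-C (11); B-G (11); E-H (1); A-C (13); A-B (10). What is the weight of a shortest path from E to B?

14

Checking several routes:
E→C→B: 3 + 11 = 14
E→C→G→B: 3 + 6 + 11 = 20
E→C→A→B: 3 + 13 + 10 = 26
Shortest: 14.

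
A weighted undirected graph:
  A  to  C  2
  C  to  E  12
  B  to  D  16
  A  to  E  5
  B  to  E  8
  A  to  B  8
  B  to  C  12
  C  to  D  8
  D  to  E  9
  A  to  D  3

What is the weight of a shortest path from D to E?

Checking several routes:
D → C → A → E: 8 + 2 + 5 = 15
D → A → C → E: 3 + 2 + 12 = 17
D → E: 9
D → A → B → E: 3 + 8 + 8 = 19
D → A → E: 3 + 5 = 8
Best route has total 8.

8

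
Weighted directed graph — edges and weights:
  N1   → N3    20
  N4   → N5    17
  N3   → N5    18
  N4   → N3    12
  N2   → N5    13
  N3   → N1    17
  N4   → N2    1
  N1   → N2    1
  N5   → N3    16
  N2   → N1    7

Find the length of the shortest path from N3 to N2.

Paths from N3 to N2:
N3 -> N1 -> N2: 17 + 1 = 18
Shortest: 18.

18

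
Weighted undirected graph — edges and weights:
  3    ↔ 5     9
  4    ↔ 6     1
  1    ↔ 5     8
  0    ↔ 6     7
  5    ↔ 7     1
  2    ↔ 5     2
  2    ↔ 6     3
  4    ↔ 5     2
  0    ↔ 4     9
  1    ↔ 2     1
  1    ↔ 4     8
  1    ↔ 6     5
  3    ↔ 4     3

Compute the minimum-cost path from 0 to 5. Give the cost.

10

A few of the 0→5 routes:
0 - 4 - 5: 9 + 2 = 11
0 - 6 - 4 - 5: 7 + 1 + 2 = 10
0 - 6 - 1 - 2 - 5: 7 + 5 + 1 + 2 = 15
0 - 6 - 2 - 5: 7 + 3 + 2 = 12
The minimum is 10.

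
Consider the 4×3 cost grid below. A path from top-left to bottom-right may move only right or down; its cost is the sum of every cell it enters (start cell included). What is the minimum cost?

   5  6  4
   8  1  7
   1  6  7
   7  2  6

One optimal route is (0,0)→(0,1)→(1,1)→(2,1)→(3,1)→(3,2).
Its cost is 5 + 6 + 1 + 6 + 2 + 6 = 26.
For comparison, the top-then-right route costs 35.

26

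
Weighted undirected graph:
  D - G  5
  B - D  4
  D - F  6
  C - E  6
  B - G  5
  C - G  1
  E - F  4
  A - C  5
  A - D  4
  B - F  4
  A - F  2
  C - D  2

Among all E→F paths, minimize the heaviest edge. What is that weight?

4

A few of the E→F routes:
E → C → D → F: max(6, 2, 6) = 6
E → C → D → G → B → F: max(6, 2, 5, 5, 4) = 6
E → C → A → F: max(6, 5, 2) = 6
E → F: max(4) = 4
E → C → D → B → F: max(6, 2, 4, 4) = 6
E → C → D → A → F: max(6, 2, 4, 2) = 6
The minimum achievable maximum is 4.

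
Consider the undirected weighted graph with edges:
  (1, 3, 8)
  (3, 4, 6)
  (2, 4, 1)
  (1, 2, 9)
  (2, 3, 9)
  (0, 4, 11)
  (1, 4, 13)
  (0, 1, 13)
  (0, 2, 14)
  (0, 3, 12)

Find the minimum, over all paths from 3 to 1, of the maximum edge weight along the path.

A few of the 3→1 routes:
3 → 0 → 4 → 2 → 1: max(12, 11, 1, 9) = 12
3 → 4 → 2 → 1: max(6, 1, 9) = 9
3 → 2 → 1: max(9, 9) = 9
3 → 1: max(8) = 8
3 → 4 → 0 → 1: max(6, 11, 13) = 13
3 → 4 → 1: max(6, 13) = 13
The minimum achievable maximum is 8.

8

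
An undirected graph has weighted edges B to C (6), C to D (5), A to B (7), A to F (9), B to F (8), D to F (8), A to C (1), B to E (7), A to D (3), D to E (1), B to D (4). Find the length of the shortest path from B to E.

Checking several routes:
B-C-A-D-E: 6 + 1 + 3 + 1 = 11
B-D-E: 4 + 1 = 5
B-E: 7
Shortest: 5.

5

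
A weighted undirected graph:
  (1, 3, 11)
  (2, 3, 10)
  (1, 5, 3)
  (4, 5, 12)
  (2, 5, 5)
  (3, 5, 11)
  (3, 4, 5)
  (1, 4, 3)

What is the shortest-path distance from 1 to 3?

8

Comparing a few candidate routes:
1 - 5 - 3: 3 + 11 = 14
1 - 5 - 2 - 3: 3 + 5 + 10 = 18
1 - 4 - 3: 3 + 5 = 8
1 - 3: 11
Best route has total 8.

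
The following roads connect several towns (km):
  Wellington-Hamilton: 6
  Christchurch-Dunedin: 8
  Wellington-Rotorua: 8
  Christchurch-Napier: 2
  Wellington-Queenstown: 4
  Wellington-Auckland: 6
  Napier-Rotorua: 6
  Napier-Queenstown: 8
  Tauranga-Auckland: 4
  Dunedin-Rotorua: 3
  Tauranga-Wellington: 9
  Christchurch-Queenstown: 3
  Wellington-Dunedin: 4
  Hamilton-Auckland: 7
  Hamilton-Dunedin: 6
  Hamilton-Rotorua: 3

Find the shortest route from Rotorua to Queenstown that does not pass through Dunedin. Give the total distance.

11

Checking several routes:
Rotorua → Wellington → Queenstown: 8 + 4 = 12
Rotorua → Hamilton → Auckland → Wellington → Queenstown: 3 + 7 + 6 + 4 = 20
Rotorua → Napier → Christchurch → Queenstown: 6 + 2 + 3 = 11
Rotorua → Napier → Queenstown: 6 + 8 = 14
Rotorua → Hamilton → Wellington → Queenstown: 3 + 6 + 4 = 13
The minimum is 11 km.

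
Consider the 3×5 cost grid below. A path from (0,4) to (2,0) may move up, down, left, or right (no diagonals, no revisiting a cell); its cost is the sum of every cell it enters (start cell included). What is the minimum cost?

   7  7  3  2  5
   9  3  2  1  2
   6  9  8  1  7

One optimal route is r0c4 -> r0c3 -> r1c3 -> r1c2 -> r1c1 -> r1c0 -> r2c0.
Its cost is 5 + 2 + 1 + 2 + 3 + 9 + 6 = 28.

28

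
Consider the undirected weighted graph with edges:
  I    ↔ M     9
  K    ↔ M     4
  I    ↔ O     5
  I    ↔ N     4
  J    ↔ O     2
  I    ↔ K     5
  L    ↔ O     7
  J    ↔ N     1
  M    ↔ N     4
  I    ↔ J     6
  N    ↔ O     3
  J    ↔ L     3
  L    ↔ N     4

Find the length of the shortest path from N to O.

A few of the N→O routes:
N → J → O: 1 + 2 = 3
N → I → O: 4 + 5 = 9
N → O: 3
N → L → J → O: 4 + 3 + 2 = 9
N → L → O: 4 + 7 = 11
The minimum is 3.

3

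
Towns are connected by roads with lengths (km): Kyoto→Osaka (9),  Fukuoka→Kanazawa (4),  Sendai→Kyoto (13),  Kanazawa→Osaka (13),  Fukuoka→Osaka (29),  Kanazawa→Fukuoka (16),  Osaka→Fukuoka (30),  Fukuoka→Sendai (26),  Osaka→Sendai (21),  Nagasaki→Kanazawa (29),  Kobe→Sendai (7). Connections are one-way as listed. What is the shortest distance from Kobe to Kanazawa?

63

Paths from Kobe to Kanazawa:
Kobe-Sendai-Kyoto-Osaka-Fukuoka-Kanazawa: 7 + 13 + 9 + 30 + 4 = 63
Shortest: 63 km.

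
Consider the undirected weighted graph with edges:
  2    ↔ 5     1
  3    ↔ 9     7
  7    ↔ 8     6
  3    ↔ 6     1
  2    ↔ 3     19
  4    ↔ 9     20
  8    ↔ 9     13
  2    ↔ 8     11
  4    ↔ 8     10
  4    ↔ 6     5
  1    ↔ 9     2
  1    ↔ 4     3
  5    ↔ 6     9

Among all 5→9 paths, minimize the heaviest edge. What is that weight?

Some routes from 5 to 9:
5-2-8-4-1-9: max(1, 11, 10, 3, 2) = 11
5-6-3-9: max(9, 1, 7) = 9
5-6-4-1-9: max(9, 5, 3, 2) = 9
Best route has worst link 9.

9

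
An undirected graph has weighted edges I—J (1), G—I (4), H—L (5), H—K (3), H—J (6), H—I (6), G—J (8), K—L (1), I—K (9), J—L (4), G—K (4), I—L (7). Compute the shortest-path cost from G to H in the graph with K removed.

10

Comparing a few candidate routes:
G - J - H: 8 + 6 = 14
G - I - H: 4 + 6 = 10
G - I - J - H: 4 + 1 + 6 = 11
Shortest: 10.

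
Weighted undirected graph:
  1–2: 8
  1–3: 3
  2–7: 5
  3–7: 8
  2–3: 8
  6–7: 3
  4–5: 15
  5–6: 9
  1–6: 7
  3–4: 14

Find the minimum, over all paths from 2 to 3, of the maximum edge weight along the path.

7

Some routes from 2 to 3:
2-1-6-7-3: max(8, 7, 3, 8) = 8
2-7-6-1-3: max(5, 3, 7, 3) = 7
2-3: max(8) = 8
2-1-3: max(8, 3) = 8
2-7-6-5-4-3: max(5, 3, 9, 15, 14) = 15
2-7-3: max(5, 8) = 8
Smallest bottleneck: 7.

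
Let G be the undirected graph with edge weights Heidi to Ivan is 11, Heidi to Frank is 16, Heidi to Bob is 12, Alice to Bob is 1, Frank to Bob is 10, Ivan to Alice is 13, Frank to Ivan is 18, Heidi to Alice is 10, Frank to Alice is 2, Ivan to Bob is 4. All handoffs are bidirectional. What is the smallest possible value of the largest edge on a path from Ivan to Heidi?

10

A few of the Ivan→Heidi routes:
Ivan - Heidi: max(11) = 11
Ivan - Bob - Frank - Alice - Heidi: max(4, 10, 2, 10) = 10
Ivan - Bob - Heidi: max(4, 12) = 12
Ivan - Bob - Alice - Heidi: max(4, 1, 10) = 10
Smallest bottleneck: 10.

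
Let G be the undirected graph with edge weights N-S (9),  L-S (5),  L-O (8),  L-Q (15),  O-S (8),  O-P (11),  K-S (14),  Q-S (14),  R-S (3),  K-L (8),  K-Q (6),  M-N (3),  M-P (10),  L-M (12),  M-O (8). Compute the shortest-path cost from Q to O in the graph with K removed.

22

A few of the Q→O routes:
Q-L-O: 15 + 8 = 23
Q-S-N-M-O: 14 + 9 + 3 + 8 = 34
Q-S-O: 14 + 8 = 22
Q-L-S-O: 15 + 5 + 8 = 28
Q-S-L-O: 14 + 5 + 8 = 27
Q-L-M-O: 15 + 12 + 8 = 35
The minimum is 22.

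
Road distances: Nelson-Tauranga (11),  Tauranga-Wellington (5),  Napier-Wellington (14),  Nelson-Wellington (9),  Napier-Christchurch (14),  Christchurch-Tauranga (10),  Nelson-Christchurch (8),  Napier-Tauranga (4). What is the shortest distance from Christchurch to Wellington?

15

Some routes from Christchurch to Wellington:
Christchurch - Nelson - Wellington: 8 + 9 = 17
Christchurch - Tauranga - Wellington: 10 + 5 = 15
Christchurch - Nelson - Tauranga - Wellington: 8 + 11 + 5 = 24
Christchurch - Napier - Tauranga - Wellington: 14 + 4 + 5 = 23
Shortest: 15.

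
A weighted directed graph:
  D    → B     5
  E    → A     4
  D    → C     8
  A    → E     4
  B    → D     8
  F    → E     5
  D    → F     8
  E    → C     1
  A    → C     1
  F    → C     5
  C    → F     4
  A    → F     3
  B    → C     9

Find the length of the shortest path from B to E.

18

Routes from B to E:
B-C-F-E: 9 + 4 + 5 = 18
B-D-C-F-E: 8 + 8 + 4 + 5 = 25
B-D-F-E: 8 + 8 + 5 = 21
The minimum is 18.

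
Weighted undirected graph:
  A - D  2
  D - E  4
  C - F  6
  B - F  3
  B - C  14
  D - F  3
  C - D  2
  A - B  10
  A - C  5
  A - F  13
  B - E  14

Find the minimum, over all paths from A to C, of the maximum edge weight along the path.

2

Comparing a few candidate routes:
A-D-F-C: max(2, 3, 6) = 6
A-D-C: max(2, 2) = 2
A-B-F-D-C: max(10, 3, 3, 2) = 10
A-C: max(5) = 5
A-B-F-C: max(10, 3, 6) = 10
Smallest bottleneck: 2.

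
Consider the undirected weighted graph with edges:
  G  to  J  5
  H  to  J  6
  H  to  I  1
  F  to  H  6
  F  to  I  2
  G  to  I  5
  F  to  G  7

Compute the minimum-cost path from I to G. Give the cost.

5

Routes from I to G:
I → F → H → J → G: 2 + 6 + 6 + 5 = 19
I → G: 5
I → H → J → G: 1 + 6 + 5 = 12
I → H → F → G: 1 + 6 + 7 = 14
I → F → G: 2 + 7 = 9
Shortest: 5.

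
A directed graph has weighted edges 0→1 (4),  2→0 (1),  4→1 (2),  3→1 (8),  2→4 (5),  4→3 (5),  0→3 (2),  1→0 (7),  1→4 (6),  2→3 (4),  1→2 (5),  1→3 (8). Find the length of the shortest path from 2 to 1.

Candidate routes:
2 → 4 → 3 → 1: 5 + 5 + 8 = 18
2 → 0 → 3 → 1: 1 + 2 + 8 = 11
2 → 3 → 1: 4 + 8 = 12
2 → 0 → 1: 1 + 4 = 5
2 → 4 → 1: 5 + 2 = 7
The minimum is 5.

5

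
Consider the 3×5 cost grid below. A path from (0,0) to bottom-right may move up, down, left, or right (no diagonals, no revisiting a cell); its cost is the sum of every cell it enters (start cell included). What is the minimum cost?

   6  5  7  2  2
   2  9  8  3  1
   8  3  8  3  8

Best path: (0,0) → (0,1) → (0,2) → (0,3) → (0,4) → (1,4) → (2,4)
Cost: 6 + 5 + 7 + 2 + 2 + 1 + 8 = 31

31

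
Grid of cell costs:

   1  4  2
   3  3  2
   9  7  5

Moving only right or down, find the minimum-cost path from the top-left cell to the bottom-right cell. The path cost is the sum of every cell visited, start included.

14

Best path: r0c0 r0c1 r0c2 r1c2 r2c2
Cost: 1 + 4 + 2 + 2 + 5 = 14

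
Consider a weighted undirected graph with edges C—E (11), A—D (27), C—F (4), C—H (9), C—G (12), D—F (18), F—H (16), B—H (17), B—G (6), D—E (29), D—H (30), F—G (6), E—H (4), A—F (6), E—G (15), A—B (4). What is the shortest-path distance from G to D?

24

Some routes from G to D:
G → B → A → D: 6 + 4 + 27 = 37
G → C → F → D: 12 + 4 + 18 = 34
G → F → D: 6 + 18 = 24
G → B → A → F → D: 6 + 4 + 6 + 18 = 34
Best route has total 24.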